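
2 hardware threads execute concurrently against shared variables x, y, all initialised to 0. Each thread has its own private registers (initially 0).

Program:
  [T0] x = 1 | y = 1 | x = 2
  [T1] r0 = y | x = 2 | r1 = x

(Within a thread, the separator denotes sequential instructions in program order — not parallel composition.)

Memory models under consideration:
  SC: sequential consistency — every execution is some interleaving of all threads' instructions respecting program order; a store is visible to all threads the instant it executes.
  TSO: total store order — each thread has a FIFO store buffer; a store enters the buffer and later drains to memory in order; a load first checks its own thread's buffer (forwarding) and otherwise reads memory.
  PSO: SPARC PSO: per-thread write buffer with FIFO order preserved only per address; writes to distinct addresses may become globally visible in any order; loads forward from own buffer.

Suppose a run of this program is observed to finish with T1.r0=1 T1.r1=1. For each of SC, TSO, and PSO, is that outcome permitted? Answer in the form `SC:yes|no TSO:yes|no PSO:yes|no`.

SC:no TSO:no PSO:yes

outcome vector order: (T1.r0,T1.r1)
[SC] allowed = {<0 1> <0 2> <1 2>}
[TSO] allowed = {<0 1> <0 2> <1 2>}
[PSO] allowed = {<0 1> <0 2> <1 1> <1 2>}
target <1 1> ∈ {PSO}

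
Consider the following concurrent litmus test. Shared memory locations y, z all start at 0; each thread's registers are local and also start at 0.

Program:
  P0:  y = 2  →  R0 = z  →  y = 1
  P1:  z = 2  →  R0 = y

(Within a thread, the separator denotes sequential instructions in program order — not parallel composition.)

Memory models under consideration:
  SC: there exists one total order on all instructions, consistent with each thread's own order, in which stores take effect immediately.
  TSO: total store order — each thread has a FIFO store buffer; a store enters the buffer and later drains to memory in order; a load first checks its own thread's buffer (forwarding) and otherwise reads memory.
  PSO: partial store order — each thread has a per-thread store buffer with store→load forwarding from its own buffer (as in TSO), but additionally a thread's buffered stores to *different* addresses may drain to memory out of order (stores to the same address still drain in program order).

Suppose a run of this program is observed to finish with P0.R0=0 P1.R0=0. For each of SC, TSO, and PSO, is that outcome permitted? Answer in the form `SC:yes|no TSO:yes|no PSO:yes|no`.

SC:no TSO:yes PSO:yes

outcome vector order: (P0.R0,P1.R0)
SC (5): 01, 02, 20, 21, 22
TSO (6): 00, 01, 02, 20, 21, 22
PSO (6): 00, 01, 02, 20, 21, 22
target 00 ∈ {TSO,PSO}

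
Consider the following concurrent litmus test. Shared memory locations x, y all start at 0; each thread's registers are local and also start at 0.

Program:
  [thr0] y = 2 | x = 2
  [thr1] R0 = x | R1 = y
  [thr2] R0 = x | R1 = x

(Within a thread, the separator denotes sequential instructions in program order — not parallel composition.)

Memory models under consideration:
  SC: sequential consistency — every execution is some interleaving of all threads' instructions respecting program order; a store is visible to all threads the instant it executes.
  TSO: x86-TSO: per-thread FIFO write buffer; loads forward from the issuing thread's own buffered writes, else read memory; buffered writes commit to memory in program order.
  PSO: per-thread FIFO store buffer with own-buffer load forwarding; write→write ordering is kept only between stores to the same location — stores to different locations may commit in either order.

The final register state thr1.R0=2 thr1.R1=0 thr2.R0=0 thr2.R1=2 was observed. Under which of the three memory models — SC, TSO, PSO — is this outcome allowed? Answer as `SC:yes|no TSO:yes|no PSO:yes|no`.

outcome vector order: (thr1.R0,thr1.R1,thr2.R0,thr2.R1)
SC (9): 0/0/0/0 0/0/0/2 0/0/2/2 0/2/0/0 0/2/0/2 0/2/2/2 2/2/0/0 2/2/0/2 2/2/2/2
TSO (9): 0/0/0/0 0/0/0/2 0/0/2/2 0/2/0/0 0/2/0/2 0/2/2/2 2/2/0/0 2/2/0/2 2/2/2/2
PSO (12): 0/0/0/0 0/0/0/2 0/0/2/2 0/2/0/0 0/2/0/2 0/2/2/2 2/0/0/0 2/0/0/2 2/0/2/2 2/2/0/0 2/2/0/2 2/2/2/2
target 2/0/0/2 ∈ {PSO}

SC:no TSO:no PSO:yes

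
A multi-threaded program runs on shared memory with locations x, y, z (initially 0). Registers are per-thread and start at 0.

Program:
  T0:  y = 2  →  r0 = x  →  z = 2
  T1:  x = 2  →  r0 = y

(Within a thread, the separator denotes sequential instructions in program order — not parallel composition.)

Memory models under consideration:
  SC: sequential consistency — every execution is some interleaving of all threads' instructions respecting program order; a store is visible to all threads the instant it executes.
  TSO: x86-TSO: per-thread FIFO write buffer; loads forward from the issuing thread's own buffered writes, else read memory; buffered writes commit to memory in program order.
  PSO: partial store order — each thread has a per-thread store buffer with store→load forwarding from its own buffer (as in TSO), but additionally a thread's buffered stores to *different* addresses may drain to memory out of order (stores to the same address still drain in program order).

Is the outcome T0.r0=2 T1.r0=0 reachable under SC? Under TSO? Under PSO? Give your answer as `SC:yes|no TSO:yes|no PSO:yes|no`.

SC:yes TSO:yes PSO:yes

outcome vector order: (T0.r0,T1.r0)
[SC] allowed = {02 20 22}
[TSO] allowed = {00 02 20 22}
[PSO] allowed = {00 02 20 22}
target 20 ∈ {SC,TSO,PSO}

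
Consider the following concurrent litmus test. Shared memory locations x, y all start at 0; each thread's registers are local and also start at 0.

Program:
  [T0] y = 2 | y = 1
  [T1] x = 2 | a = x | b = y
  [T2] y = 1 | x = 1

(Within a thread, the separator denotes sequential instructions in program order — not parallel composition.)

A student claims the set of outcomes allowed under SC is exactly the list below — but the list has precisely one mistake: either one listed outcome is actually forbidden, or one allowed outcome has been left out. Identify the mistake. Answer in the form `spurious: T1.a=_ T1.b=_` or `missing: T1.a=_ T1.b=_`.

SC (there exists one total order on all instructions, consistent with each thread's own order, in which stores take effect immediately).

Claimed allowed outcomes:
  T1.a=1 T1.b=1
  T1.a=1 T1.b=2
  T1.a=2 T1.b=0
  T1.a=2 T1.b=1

outcome vector order: (T1.a,T1.b)
SC (5): 1/1 1/2 2/0 2/1 2/2
SC∖claimed = {2/2}

missing: T1.a=2 T1.b=2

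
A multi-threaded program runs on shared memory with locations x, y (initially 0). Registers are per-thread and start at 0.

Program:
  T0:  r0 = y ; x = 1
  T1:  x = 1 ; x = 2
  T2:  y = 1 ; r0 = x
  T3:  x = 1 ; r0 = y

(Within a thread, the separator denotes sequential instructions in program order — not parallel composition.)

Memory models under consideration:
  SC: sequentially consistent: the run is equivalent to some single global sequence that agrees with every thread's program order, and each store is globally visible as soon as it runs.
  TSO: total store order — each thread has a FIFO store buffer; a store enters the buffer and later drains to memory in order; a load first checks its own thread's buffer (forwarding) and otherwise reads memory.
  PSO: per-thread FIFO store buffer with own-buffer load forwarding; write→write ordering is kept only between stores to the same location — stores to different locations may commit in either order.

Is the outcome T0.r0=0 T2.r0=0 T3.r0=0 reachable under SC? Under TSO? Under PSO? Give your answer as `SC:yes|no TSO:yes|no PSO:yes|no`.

SC:no TSO:yes PSO:yes

outcome vector order: (T0.r0,T2.r0,T3.r0)
SC (10): 0/0/1, 0/1/0, 0/1/1, 0/2/0, 0/2/1, 1/0/1, 1/1/0, 1/1/1, 1/2/0, 1/2/1
TSO (12): 0/0/0, 0/0/1, 0/1/0, 0/1/1, 0/2/0, 0/2/1, 1/0/0, 1/0/1, 1/1/0, 1/1/1, 1/2/0, 1/2/1
PSO (12): 0/0/0, 0/0/1, 0/1/0, 0/1/1, 0/2/0, 0/2/1, 1/0/0, 1/0/1, 1/1/0, 1/1/1, 1/2/0, 1/2/1
target 0/0/0 ∈ {TSO,PSO}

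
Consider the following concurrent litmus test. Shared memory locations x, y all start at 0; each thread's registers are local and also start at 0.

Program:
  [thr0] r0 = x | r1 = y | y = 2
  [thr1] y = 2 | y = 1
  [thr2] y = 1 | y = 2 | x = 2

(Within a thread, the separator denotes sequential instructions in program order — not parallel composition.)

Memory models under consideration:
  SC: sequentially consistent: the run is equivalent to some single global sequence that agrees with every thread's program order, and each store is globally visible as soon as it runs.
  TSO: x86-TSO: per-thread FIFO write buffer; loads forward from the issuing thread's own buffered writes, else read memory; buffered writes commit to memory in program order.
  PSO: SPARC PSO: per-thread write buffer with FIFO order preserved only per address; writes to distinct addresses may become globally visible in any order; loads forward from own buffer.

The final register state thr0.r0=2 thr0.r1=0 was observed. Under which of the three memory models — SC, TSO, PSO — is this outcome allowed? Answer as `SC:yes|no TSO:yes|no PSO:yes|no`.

outcome vector order: (thr0.r0,thr0.r1)
under SC → 0/0; 0/1; 0/2; 2/1; 2/2
under TSO → 0/0; 0/1; 0/2; 2/1; 2/2
under PSO → 0/0; 0/1; 0/2; 2/0; 2/1; 2/2
target 2/0 ∈ {PSO}

SC:no TSO:no PSO:yes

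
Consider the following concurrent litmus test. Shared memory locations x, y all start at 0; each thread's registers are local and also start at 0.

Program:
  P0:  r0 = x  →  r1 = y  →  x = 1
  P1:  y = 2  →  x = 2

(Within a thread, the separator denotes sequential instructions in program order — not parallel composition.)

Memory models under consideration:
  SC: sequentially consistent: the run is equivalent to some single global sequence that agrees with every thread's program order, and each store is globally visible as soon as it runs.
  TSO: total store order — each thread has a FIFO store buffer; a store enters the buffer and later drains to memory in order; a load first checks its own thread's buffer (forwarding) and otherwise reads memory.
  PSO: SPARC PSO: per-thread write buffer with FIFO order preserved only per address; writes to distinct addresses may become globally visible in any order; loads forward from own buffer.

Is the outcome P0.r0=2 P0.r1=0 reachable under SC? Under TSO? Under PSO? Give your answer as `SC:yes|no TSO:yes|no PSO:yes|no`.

SC:no TSO:no PSO:yes

outcome vector order: (P0.r0,P0.r1)
[SC] allowed = {<0 0> <0 2> <2 2>}
[TSO] allowed = {<0 0> <0 2> <2 2>}
[PSO] allowed = {<0 0> <0 2> <2 0> <2 2>}
target <2 0> ∈ {PSO}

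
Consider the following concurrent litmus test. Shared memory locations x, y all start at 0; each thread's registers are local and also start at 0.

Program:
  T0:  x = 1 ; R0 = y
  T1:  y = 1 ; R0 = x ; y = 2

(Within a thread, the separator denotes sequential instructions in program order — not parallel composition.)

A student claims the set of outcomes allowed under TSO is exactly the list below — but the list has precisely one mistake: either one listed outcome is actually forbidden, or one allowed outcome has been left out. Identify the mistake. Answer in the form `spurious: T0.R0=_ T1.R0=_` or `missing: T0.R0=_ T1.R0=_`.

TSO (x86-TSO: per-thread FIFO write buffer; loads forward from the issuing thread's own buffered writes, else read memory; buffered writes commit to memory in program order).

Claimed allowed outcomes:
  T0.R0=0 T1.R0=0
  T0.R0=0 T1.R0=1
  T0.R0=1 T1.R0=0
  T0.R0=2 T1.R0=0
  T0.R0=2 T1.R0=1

outcome vector order: (T0.R0,T1.R0)
TSO: 6 outcomes — {00, 01, 10, 11, 20, 21}
TSO∖claimed = {11}

missing: T0.R0=1 T1.R0=1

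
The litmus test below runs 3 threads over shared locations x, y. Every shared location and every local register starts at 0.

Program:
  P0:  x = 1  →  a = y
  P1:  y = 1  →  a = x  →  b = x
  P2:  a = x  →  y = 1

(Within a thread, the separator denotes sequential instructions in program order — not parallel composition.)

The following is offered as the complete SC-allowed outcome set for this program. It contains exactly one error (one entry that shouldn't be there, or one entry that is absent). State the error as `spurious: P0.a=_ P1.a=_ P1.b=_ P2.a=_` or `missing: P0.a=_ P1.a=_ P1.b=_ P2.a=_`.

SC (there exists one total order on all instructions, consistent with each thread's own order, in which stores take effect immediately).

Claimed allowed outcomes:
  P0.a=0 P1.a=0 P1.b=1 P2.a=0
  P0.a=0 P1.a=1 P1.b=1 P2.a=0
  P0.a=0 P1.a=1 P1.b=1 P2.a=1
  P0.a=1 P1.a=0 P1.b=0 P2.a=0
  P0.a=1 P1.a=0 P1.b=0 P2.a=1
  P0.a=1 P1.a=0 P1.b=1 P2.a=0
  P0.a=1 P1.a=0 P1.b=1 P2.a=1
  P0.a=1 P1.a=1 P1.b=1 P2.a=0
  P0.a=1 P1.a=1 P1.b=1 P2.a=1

spurious: P0.a=0 P1.a=0 P1.b=1 P2.a=0

outcome vector order: (P0.a,P1.a,P1.b,P2.a)
SC: 8 outcomes — {(0,1,1,0), (0,1,1,1), (1,0,0,0), (1,0,0,1), (1,0,1,0), (1,0,1,1), (1,1,1,0), (1,1,1,1)}
claimed∖SC = {(0,0,1,0)}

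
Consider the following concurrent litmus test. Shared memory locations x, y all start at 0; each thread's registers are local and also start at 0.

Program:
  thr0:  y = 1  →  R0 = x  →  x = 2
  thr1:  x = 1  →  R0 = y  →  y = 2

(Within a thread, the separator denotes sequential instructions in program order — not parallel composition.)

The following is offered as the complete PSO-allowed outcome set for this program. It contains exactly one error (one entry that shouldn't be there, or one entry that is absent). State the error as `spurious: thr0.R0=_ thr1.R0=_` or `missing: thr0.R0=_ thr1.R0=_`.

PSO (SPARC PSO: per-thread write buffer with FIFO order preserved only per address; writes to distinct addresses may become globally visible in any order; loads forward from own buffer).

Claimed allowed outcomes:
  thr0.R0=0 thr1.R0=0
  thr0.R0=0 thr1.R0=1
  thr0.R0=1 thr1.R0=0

outcome vector order: (thr0.R0,thr1.R0)
PSO (4): 0/0; 0/1; 1/0; 1/1
PSO∖claimed = {1/1}

missing: thr0.R0=1 thr1.R0=1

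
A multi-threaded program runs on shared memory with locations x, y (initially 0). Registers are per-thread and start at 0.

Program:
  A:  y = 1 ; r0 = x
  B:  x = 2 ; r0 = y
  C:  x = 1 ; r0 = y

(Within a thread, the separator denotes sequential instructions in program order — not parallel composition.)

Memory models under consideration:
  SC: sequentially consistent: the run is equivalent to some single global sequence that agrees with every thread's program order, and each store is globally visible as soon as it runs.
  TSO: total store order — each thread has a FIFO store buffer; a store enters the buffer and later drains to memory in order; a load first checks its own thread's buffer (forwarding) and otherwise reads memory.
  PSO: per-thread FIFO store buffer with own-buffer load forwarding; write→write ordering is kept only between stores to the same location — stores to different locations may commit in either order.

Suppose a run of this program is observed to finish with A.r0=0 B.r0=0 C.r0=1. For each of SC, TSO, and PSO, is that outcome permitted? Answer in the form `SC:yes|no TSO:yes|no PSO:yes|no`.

SC:no TSO:yes PSO:yes

outcome vector order: (A.r0,B.r0,C.r0)
SC: 9 outcomes — {<0 1 1>; <1 0 0>; <1 0 1>; <1 1 0>; <1 1 1>; <2 0 0>; <2 0 1>; <2 1 0>; <2 1 1>}
TSO: 12 outcomes — {<0 0 0>; <0 0 1>; <0 1 0>; <0 1 1>; <1 0 0>; <1 0 1>; <1 1 0>; <1 1 1>; <2 0 0>; <2 0 1>; <2 1 0>; <2 1 1>}
PSO: 12 outcomes — {<0 0 0>; <0 0 1>; <0 1 0>; <0 1 1>; <1 0 0>; <1 0 1>; <1 1 0>; <1 1 1>; <2 0 0>; <2 0 1>; <2 1 0>; <2 1 1>}
target <0 0 1> ∈ {TSO,PSO}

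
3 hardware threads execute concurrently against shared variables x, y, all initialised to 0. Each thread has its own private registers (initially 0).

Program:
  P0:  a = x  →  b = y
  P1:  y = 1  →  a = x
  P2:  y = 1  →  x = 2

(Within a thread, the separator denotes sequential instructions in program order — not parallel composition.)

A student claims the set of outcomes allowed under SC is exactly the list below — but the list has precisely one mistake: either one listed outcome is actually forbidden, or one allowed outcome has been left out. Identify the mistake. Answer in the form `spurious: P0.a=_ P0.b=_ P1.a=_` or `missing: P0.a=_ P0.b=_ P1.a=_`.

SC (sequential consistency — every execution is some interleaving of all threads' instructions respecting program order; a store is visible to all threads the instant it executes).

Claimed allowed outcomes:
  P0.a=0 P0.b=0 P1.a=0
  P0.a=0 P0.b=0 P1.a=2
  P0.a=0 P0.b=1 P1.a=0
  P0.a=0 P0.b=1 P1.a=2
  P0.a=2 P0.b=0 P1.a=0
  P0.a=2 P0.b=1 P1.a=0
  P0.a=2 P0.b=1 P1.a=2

spurious: P0.a=2 P0.b=0 P1.a=0

outcome vector order: (P0.a,P0.b,P1.a)
SC: 6 outcomes — {0/0/0; 0/0/2; 0/1/0; 0/1/2; 2/1/0; 2/1/2}
claimed∖SC = {2/0/0}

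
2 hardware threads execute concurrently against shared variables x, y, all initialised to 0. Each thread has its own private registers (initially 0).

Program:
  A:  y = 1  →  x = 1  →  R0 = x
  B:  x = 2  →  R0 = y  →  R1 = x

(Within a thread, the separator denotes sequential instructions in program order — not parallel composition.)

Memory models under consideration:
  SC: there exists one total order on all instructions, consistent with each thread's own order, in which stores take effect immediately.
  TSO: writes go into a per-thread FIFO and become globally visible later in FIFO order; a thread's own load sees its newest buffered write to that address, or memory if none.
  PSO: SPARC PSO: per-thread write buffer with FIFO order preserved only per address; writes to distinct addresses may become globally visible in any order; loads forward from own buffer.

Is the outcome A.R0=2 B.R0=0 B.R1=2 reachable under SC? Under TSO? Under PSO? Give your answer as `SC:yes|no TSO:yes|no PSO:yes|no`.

SC:no TSO:yes PSO:yes

outcome vector order: (A.R0,B.R0,B.R1)
under SC → 1/0/1; 1/0/2; 1/1/1; 1/1/2; 2/1/2
under TSO → 1/0/1; 1/0/2; 1/1/1; 1/1/2; 2/0/2; 2/1/2
under PSO → 1/0/1; 1/0/2; 1/1/1; 1/1/2; 2/0/2; 2/1/2
target 2/0/2 ∈ {TSO,PSO}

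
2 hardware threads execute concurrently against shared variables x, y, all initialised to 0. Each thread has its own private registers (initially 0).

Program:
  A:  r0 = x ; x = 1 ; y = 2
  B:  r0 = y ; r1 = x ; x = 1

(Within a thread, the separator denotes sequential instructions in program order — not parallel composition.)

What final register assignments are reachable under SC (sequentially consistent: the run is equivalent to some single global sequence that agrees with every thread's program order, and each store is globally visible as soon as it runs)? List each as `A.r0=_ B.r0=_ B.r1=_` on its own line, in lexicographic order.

outcome vector order: (A.r0,B.r0,B.r1)
|SC outcomes| = 4

A.r0=0 B.r0=0 B.r1=0
A.r0=0 B.r0=0 B.r1=1
A.r0=0 B.r0=2 B.r1=1
A.r0=1 B.r0=0 B.r1=0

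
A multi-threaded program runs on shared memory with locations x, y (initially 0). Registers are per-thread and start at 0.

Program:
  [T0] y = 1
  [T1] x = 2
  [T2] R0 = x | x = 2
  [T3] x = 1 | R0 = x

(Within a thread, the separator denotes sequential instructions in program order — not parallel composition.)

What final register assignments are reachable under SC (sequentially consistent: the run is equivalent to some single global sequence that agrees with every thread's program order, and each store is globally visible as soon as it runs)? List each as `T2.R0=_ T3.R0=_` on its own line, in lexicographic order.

T2.R0=0 T3.R0=1
T2.R0=0 T3.R0=2
T2.R0=1 T3.R0=1
T2.R0=1 T3.R0=2
T2.R0=2 T3.R0=1
T2.R0=2 T3.R0=2

outcome vector order: (T2.R0,T3.R0)
|SC outcomes| = 6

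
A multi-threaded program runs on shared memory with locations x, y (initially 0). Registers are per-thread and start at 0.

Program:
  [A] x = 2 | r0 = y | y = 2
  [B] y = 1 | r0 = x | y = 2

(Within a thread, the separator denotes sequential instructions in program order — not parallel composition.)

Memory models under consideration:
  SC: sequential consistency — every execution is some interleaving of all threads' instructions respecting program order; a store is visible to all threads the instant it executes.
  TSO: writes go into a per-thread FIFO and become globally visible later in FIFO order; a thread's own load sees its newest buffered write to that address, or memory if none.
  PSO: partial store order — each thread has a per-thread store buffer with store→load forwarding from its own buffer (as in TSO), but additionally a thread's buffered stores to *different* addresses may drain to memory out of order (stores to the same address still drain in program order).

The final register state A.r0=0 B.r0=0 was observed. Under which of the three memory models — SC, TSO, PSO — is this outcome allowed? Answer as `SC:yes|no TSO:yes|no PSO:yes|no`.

SC:no TSO:yes PSO:yes

outcome vector order: (A.r0,B.r0)
under SC → (0,2), (1,0), (1,2), (2,0), (2,2)
under TSO → (0,0), (0,2), (1,0), (1,2), (2,0), (2,2)
under PSO → (0,0), (0,2), (1,0), (1,2), (2,0), (2,2)
target (0,0) ∈ {TSO,PSO}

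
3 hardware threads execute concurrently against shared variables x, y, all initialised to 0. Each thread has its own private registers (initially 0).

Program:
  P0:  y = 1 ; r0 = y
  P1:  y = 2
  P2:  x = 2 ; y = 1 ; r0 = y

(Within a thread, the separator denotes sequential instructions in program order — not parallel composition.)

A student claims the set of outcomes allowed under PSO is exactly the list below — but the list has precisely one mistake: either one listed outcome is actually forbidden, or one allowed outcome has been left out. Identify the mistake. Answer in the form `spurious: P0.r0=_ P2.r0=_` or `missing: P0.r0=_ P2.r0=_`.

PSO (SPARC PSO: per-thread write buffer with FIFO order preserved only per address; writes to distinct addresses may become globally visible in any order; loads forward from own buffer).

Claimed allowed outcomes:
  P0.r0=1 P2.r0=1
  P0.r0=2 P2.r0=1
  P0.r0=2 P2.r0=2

missing: P0.r0=1 P2.r0=2

outcome vector order: (P0.r0,P2.r0)
[PSO] allowed = {1/1; 1/2; 2/1; 2/2}
PSO∖claimed = {1/2}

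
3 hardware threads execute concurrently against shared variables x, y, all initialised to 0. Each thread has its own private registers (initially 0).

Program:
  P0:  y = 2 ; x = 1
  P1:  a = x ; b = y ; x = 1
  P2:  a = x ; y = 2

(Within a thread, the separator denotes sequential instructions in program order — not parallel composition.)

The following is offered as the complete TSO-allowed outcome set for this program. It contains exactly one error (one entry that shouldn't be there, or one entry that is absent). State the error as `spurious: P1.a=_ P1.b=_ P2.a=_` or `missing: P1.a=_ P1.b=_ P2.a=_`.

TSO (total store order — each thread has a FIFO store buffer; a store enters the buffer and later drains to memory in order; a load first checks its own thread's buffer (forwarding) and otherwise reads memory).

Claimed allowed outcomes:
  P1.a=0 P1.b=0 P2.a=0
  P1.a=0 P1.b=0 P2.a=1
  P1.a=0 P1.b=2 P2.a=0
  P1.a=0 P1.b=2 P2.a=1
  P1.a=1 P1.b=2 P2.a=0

missing: P1.a=1 P1.b=2 P2.a=1

outcome vector order: (P1.a,P1.b,P2.a)
[TSO] allowed = {000, 001, 020, 021, 120, 121}
TSO∖claimed = {121}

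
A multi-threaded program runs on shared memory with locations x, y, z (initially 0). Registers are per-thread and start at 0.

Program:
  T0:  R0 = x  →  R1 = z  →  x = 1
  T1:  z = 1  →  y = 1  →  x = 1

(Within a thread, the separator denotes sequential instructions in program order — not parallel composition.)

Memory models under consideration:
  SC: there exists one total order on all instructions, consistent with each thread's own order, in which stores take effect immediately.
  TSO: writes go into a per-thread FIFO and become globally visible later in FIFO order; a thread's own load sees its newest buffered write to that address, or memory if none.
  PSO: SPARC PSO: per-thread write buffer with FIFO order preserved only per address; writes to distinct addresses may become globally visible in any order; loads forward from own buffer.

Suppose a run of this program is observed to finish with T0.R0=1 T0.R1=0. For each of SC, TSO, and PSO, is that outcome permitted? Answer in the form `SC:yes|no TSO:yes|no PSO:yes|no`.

outcome vector order: (T0.R0,T0.R1)
SC (3): 00, 01, 11
TSO (3): 00, 01, 11
PSO (4): 00, 01, 10, 11
target 10 ∈ {PSO}

SC:no TSO:no PSO:yes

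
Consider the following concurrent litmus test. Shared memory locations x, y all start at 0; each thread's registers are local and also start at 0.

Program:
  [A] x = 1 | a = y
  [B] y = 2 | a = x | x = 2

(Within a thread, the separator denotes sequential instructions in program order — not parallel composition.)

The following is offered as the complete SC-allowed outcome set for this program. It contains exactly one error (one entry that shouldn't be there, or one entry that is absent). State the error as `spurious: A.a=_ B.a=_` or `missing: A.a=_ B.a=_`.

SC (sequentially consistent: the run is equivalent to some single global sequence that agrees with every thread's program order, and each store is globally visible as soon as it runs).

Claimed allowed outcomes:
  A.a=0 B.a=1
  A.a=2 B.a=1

outcome vector order: (A.a,B.a)
SC: 3 outcomes — {<0 1>, <2 0>, <2 1>}
SC∖claimed = {<2 0>}

missing: A.a=2 B.a=0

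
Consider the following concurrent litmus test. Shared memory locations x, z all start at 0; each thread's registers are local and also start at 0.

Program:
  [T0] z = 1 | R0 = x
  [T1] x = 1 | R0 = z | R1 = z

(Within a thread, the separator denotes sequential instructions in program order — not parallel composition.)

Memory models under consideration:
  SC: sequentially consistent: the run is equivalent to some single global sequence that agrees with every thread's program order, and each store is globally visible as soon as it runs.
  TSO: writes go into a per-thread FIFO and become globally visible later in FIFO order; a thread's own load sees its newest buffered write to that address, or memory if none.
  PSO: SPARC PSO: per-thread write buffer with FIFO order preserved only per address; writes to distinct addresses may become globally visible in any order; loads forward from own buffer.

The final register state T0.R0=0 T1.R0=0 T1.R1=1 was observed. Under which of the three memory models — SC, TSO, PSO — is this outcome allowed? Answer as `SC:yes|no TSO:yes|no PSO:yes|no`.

outcome vector order: (T0.R0,T1.R0,T1.R1)
under SC → 0/1/1; 1/0/0; 1/0/1; 1/1/1
under TSO → 0/0/0; 0/0/1; 0/1/1; 1/0/0; 1/0/1; 1/1/1
under PSO → 0/0/0; 0/0/1; 0/1/1; 1/0/0; 1/0/1; 1/1/1
target 0/0/1 ∈ {TSO,PSO}

SC:no TSO:yes PSO:yes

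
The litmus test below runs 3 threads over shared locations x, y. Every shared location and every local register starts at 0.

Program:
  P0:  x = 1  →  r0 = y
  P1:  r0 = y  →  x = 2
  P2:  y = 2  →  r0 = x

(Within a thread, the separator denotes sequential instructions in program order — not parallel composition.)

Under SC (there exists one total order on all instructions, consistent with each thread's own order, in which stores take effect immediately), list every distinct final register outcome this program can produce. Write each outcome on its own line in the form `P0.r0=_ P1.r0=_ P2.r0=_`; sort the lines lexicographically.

outcome vector order: (P0.r0,P1.r0,P2.r0)
|SC outcomes| = 10

P0.r0=0 P1.r0=0 P2.r0=1
P0.r0=0 P1.r0=0 P2.r0=2
P0.r0=0 P1.r0=2 P2.r0=1
P0.r0=0 P1.r0=2 P2.r0=2
P0.r0=2 P1.r0=0 P2.r0=0
P0.r0=2 P1.r0=0 P2.r0=1
P0.r0=2 P1.r0=0 P2.r0=2
P0.r0=2 P1.r0=2 P2.r0=0
P0.r0=2 P1.r0=2 P2.r0=1
P0.r0=2 P1.r0=2 P2.r0=2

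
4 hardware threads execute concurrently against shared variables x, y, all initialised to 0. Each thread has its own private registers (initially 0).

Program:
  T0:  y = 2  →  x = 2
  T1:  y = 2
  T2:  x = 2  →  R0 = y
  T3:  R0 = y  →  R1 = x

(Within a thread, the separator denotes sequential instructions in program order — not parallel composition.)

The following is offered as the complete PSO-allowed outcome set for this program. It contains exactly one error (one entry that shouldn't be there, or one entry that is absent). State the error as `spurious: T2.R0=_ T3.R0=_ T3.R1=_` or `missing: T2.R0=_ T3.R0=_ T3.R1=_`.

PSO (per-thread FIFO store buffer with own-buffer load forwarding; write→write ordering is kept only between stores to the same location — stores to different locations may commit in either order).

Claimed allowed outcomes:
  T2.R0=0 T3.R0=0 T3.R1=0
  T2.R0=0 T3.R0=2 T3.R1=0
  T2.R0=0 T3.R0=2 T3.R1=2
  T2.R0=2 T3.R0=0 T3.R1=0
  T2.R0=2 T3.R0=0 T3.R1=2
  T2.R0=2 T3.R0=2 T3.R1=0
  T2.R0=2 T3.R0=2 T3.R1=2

outcome vector order: (T2.R0,T3.R0,T3.R1)
PSO: 8 outcomes — {(0,0,0) (0,0,2) (0,2,0) (0,2,2) (2,0,0) (2,0,2) (2,2,0) (2,2,2)}
PSO∖claimed = {(0,0,2)}

missing: T2.R0=0 T3.R0=0 T3.R1=2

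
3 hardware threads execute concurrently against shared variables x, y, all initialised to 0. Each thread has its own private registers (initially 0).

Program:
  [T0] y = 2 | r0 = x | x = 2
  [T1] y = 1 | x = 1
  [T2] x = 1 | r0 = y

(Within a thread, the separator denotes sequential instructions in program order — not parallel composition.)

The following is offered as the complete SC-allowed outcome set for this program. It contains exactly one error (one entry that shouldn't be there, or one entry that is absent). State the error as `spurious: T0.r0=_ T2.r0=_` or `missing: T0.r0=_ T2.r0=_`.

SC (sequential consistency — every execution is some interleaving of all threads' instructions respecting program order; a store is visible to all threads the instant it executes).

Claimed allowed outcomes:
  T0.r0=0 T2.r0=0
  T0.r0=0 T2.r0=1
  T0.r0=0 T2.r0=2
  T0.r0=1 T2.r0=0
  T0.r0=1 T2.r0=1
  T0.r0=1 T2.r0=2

spurious: T0.r0=0 T2.r0=0

outcome vector order: (T0.r0,T2.r0)
SC (5): (0,1); (0,2); (1,0); (1,1); (1,2)
claimed∖SC = {(0,0)}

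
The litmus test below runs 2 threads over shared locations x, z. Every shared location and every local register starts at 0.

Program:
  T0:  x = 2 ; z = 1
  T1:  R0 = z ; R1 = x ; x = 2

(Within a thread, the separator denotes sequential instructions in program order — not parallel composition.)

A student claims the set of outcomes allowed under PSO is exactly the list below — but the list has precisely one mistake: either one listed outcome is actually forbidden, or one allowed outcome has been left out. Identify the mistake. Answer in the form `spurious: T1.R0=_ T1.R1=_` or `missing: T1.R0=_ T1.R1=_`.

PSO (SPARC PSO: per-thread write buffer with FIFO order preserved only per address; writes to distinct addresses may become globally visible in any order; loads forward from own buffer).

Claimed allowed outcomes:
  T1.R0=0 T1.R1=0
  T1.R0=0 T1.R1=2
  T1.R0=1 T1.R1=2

missing: T1.R0=1 T1.R1=0

outcome vector order: (T1.R0,T1.R1)
PSO (4): 0/0; 0/2; 1/0; 1/2
PSO∖claimed = {1/0}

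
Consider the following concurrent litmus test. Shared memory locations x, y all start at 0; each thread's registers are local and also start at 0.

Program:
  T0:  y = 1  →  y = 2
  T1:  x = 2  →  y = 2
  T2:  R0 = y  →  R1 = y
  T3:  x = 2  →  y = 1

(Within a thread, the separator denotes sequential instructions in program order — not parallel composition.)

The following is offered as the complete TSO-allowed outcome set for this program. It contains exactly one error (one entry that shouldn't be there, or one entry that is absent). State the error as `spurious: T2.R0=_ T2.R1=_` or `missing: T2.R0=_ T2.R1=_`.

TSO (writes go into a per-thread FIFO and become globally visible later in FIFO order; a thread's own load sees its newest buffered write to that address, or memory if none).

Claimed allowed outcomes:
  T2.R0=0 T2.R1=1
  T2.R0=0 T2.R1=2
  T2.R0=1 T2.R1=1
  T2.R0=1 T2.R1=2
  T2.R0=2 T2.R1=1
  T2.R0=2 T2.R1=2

outcome vector order: (T2.R0,T2.R1)
under TSO → 0/0 0/1 0/2 1/1 1/2 2/1 2/2
TSO∖claimed = {0/0}

missing: T2.R0=0 T2.R1=0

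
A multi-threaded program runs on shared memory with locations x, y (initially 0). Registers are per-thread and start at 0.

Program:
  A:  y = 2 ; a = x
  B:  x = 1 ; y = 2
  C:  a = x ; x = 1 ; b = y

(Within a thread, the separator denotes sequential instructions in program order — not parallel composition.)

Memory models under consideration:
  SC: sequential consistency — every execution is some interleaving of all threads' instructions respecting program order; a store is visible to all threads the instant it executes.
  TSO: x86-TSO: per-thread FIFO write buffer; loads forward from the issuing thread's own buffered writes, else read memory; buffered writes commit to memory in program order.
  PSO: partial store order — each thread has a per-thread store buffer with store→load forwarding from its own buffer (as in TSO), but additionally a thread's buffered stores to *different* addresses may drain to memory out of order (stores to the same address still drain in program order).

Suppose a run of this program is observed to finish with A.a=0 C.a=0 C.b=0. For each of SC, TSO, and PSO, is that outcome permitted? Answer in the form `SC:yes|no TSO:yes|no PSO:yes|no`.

SC:no TSO:yes PSO:yes

outcome vector order: (A.a,C.a,C.b)
SC (6): 0/0/2; 0/1/2; 1/0/0; 1/0/2; 1/1/0; 1/1/2
TSO (8): 0/0/0; 0/0/2; 0/1/0; 0/1/2; 1/0/0; 1/0/2; 1/1/0; 1/1/2
PSO (8): 0/0/0; 0/0/2; 0/1/0; 0/1/2; 1/0/0; 1/0/2; 1/1/0; 1/1/2
target 0/0/0 ∈ {TSO,PSO}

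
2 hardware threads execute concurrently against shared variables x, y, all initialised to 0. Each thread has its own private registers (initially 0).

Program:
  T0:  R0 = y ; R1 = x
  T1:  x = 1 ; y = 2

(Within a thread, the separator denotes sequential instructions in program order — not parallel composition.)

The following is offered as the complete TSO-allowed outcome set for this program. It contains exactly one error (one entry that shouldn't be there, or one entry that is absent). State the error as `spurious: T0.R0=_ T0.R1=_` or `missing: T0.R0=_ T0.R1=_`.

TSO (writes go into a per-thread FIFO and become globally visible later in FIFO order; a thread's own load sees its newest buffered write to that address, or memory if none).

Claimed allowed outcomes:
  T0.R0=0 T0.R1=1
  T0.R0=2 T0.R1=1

outcome vector order: (T0.R0,T0.R1)
TSO (3): <0 0> <0 1> <2 1>
TSO∖claimed = {<0 0>}

missing: T0.R0=0 T0.R1=0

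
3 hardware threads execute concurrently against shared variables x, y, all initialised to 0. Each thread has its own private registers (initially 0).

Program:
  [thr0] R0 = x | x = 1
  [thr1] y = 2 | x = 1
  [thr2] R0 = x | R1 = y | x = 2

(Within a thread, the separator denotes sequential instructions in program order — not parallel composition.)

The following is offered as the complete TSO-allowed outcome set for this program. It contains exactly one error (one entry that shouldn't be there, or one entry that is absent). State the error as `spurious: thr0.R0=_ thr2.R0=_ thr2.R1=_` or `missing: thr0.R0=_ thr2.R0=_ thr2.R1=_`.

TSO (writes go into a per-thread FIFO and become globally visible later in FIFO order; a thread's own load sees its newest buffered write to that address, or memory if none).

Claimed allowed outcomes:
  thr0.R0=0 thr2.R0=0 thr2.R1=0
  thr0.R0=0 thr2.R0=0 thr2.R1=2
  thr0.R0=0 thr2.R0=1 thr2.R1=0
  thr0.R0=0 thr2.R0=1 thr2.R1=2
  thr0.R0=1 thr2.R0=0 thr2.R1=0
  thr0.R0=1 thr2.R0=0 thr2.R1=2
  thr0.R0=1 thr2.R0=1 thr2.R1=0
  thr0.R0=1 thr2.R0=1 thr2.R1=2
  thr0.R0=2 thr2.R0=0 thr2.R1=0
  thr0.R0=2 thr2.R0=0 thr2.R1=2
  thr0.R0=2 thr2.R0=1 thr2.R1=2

outcome vector order: (thr0.R0,thr2.R0,thr2.R1)
[TSO] allowed = {<0 0 0>, <0 0 2>, <0 1 0>, <0 1 2>, <1 0 0>, <1 0 2>, <1 1 2>, <2 0 0>, <2 0 2>, <2 1 2>}
claimed∖TSO = {<1 1 0>}

spurious: thr0.R0=1 thr2.R0=1 thr2.R1=0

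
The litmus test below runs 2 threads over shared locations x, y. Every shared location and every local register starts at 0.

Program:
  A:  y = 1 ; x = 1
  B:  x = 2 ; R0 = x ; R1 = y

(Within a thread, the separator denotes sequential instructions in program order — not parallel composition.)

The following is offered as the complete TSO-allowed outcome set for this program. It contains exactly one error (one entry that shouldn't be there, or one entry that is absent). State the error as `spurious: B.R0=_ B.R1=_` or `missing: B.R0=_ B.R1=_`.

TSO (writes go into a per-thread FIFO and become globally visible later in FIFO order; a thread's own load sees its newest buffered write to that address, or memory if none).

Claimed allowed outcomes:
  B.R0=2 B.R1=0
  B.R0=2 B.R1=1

missing: B.R0=1 B.R1=1

outcome vector order: (B.R0,B.R1)
[TSO] allowed = {<1 1>, <2 0>, <2 1>}
TSO∖claimed = {<1 1>}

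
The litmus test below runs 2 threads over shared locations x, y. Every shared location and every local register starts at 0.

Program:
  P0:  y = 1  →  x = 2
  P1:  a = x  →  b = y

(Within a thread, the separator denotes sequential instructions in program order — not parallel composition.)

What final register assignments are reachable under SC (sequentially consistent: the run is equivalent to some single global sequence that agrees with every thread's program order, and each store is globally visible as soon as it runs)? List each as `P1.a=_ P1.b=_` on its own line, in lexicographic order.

outcome vector order: (P1.a,P1.b)
|SC outcomes| = 3

P1.a=0 P1.b=0
P1.a=0 P1.b=1
P1.a=2 P1.b=1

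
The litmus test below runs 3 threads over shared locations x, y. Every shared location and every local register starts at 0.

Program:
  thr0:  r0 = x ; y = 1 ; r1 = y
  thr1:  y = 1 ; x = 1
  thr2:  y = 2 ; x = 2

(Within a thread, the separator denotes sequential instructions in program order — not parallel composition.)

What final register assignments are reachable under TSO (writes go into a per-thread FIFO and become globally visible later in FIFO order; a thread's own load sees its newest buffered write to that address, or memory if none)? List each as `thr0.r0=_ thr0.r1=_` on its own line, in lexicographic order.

outcome vector order: (thr0.r0,thr0.r1)
|TSO outcomes| = 5

thr0.r0=0 thr0.r1=1
thr0.r0=0 thr0.r1=2
thr0.r0=1 thr0.r1=1
thr0.r0=1 thr0.r1=2
thr0.r0=2 thr0.r1=1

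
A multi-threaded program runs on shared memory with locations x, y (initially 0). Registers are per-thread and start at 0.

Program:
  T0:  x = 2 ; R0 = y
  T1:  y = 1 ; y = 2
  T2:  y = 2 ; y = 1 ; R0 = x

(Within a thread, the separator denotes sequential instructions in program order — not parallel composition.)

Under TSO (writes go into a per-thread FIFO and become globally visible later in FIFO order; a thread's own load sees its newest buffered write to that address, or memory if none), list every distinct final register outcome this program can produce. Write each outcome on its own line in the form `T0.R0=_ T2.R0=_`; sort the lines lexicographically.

T0.R0=0 T2.R0=0
T0.R0=0 T2.R0=2
T0.R0=1 T2.R0=0
T0.R0=1 T2.R0=2
T0.R0=2 T2.R0=0
T0.R0=2 T2.R0=2

outcome vector order: (T0.R0,T2.R0)
|TSO outcomes| = 6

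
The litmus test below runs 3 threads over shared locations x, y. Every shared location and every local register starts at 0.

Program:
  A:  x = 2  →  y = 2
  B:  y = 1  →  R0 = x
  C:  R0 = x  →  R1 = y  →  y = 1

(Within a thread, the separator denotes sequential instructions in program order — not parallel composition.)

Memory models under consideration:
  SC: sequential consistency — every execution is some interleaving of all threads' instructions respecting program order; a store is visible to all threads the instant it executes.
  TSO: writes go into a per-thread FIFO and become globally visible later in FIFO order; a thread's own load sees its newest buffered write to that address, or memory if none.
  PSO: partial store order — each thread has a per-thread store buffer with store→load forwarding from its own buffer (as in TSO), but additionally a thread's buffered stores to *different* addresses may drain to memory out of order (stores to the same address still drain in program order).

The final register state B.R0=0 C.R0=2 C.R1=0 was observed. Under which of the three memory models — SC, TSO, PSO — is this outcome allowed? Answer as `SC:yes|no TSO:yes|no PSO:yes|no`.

outcome vector order: (B.R0,C.R0,C.R1)
under SC → <0 0 0>, <0 0 1>, <0 0 2>, <0 2 1>, <0 2 2>, <2 0 0>, <2 0 1>, <2 0 2>, <2 2 0>, <2 2 1>, <2 2 2>
under TSO → <0 0 0>, <0 0 1>, <0 0 2>, <0 2 0>, <0 2 1>, <0 2 2>, <2 0 0>, <2 0 1>, <2 0 2>, <2 2 0>, <2 2 1>, <2 2 2>
under PSO → <0 0 0>, <0 0 1>, <0 0 2>, <0 2 0>, <0 2 1>, <0 2 2>, <2 0 0>, <2 0 1>, <2 0 2>, <2 2 0>, <2 2 1>, <2 2 2>
target <0 2 0> ∈ {TSO,PSO}

SC:no TSO:yes PSO:yes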